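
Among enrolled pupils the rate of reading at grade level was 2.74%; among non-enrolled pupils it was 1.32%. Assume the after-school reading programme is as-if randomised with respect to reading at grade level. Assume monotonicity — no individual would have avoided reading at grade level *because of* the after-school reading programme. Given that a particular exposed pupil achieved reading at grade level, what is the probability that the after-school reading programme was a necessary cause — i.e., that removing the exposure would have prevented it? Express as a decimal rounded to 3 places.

p₁ = 0.0274, p₀ = 0.0132.
Under exogeneity and monotonicity, PN = (p₁ − p₀) / p₁.
PN = (0.0274 − 0.0132) / 0.0274 = 0.0142 / 0.0274 ≈ 0.5182

PN ≈ 0.518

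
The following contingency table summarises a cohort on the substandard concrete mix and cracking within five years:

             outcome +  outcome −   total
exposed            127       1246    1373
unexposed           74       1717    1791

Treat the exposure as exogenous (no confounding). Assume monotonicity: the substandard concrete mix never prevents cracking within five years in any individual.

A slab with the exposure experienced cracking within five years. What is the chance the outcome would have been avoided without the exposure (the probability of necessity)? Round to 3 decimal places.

PN ≈ 0.553

p₁ = P(outcome | exposed) = 127/1373 = 0.092498
p₀ = P(outcome | unexposed) = 74/1791 = 0.041318
Under exogeneity and monotonicity, PN = (p₁ − p₀)/p₁.
PN = (0.092498 − 0.041318) / 0.092498 ≈ 0.5533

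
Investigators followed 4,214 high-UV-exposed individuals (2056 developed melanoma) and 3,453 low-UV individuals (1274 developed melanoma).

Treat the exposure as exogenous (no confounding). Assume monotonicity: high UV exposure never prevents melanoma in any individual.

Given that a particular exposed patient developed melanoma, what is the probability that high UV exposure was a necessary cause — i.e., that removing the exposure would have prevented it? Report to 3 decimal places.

PN ≈ 0.244

p₁ = P(outcome | exposed) = 2056/4214 = 0.4879
p₀ = P(outcome | unexposed) = 1274/3453 = 0.36895
Under exogeneity and monotonicity, PN = (p₁ − p₀) / p₁.
PN = (0.4879 − 0.36895) / 0.4879 = 0.11894 / 0.4879 ≈ 0.2438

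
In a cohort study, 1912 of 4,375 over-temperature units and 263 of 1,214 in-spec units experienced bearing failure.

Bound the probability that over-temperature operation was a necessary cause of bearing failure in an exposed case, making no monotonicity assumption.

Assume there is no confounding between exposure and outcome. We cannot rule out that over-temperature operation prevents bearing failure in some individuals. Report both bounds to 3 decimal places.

p₁ = P(outcome | exposed) = 1912/4375 = 0.43703
p₀ = P(outcome | unexposed) = 263/1214 = 0.21664
Under exogeneity alone the bounds on PN are max{0,(p₁−p₀)/p₁} ≤ PN ≤ min{1,(1−p₀)/p₁}.
  lower = (p₁ − p₀)/p₁ = 0.22039 / 0.43703 ≈ 0.5043
  upper = min{1, (1 − p₀)/p₁} = 0.78336 / 0.43703 ≈ 1.7925 → capped at 1

0.504 ≤ PN ≤ 1.000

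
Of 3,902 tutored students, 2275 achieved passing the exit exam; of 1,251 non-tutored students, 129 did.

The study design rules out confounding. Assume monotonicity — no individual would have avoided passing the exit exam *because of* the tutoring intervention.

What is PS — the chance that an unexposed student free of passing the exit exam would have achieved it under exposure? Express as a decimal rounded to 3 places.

p₁ = P(outcome | exposed) = 2275/3902 = 0.58303
p₀ = P(outcome | unexposed) = 129/1251 = 0.10312
Under exogeneity and monotonicity, PS = (p₁ − p₀) / (1 − p₀).
PS = (0.58303 − 0.10312) / (1 − 0.10312) = 0.47992 / 0.89688 ≈ 0.5351

PS ≈ 0.535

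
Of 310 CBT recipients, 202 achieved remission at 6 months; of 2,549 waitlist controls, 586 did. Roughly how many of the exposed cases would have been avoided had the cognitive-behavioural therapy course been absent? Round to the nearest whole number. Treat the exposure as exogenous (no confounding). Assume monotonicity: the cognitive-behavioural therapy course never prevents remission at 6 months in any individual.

about 131 cases

p₁ = P(outcome | exposed) = 202/310 = 0.65161
p₀ = P(outcome | unexposed) = 586/2549 = 0.22989
PN = (p₁ − p₀)/p₁ = (0.65161 − 0.22989) / 0.65161 ≈ 0.64719.
Attributable cases ≈ PN × (exposed cases) = 0.64719 × 202 ≈ 130.73.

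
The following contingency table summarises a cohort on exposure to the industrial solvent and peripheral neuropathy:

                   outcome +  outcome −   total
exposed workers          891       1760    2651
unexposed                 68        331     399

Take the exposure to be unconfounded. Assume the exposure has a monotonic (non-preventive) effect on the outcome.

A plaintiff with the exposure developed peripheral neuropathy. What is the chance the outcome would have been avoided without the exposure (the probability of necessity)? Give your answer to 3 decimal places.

p₁ = P(outcome | exposed) = 891/2651 = 0.3361
p₀ = P(outcome | unexposed) = 68/399 = 0.17043
Under exogeneity and monotonicity, PN = (p₁ − p₀)/p₁.
PN = (0.3361 − 0.17043) / 0.3361 ≈ 0.4929

PN ≈ 0.493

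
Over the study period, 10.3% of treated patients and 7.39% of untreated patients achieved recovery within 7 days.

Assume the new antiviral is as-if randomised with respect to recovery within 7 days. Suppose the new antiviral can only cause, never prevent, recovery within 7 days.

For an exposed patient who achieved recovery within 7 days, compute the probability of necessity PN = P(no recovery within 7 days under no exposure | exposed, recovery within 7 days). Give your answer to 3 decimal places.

PN ≈ 0.283

p₁ = 0.103, p₀ = 0.0739.
Under exogeneity and monotonicity, PN = (p₁ − p₀) / p₁.
PN = (0.103 − 0.0739) / 0.103 = 0.0291 / 0.103 ≈ 0.2825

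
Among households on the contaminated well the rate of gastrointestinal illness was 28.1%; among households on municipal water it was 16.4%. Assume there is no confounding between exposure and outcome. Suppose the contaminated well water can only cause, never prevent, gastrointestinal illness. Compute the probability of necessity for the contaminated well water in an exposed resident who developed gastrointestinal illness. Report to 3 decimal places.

PN ≈ 0.416

p₁ = 0.281, p₀ = 0.164.
Under exogeneity and monotonicity, PN = (p₁ − p₀) / p₁.
PN = (0.281 − 0.164) / 0.281 = 0.117 / 0.281 ≈ 0.4164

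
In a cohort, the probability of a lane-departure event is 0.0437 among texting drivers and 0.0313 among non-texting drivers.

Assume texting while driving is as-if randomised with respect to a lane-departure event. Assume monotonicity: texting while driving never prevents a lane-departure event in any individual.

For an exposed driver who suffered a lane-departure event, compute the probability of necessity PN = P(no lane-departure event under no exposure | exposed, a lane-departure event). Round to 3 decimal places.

PN ≈ 0.284

Let p₁ = 0.0437, p₀ = 0.0313.
Under exogeneity and monotonicity, PN = (p₁ − p₀) / p₁.
PN = (0.0437 − 0.0313) / 0.0437 = 0.0124 / 0.0437 ≈ 0.2838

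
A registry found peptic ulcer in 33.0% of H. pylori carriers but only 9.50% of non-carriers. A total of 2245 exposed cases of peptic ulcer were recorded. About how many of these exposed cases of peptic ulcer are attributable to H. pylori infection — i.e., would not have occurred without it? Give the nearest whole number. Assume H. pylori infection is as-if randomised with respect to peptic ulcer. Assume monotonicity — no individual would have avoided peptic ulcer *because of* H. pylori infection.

about 1599 cases

p₁ = 0.33, p₀ = 0.095.
PN = (p₁ − p₀)/p₁ = (0.33 − 0.095) / 0.33 ≈ 0.71212.
Attributable cases ≈ PN × (exposed cases) = 0.71212 × 2245 ≈ 1598.71.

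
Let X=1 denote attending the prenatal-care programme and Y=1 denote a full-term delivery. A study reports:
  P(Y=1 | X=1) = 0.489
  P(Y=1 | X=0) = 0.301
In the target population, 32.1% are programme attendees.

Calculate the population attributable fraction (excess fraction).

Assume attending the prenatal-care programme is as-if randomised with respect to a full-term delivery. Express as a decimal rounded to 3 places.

Let p₁ = 0.489, p₀ = 0.301.
Overall risk P(Y=1) = π·p₁ + (1−π)·p₀ = 0.321×0.489 + 0.679×0.301 = 0.36135.
Under exogeneity, PAF = [P(Y=1) − p₀] / P(Y=1).
PAF = (0.36135 − 0.301) / 0.36135 ≈ 0.1670

PAF ≈ 0.167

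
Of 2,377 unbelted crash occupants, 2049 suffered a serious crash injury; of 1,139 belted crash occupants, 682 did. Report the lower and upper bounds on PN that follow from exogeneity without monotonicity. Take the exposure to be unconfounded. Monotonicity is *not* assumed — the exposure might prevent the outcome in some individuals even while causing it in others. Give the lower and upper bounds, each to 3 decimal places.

p₁ = P(outcome | exposed) = 2049/2377 = 0.86201
p₀ = P(outcome | unexposed) = 682/1139 = 0.59877
Under exogeneity alone the bounds on PN are max{0,(p₁−p₀)/p₁} ≤ PN ≤ min{1,(1−p₀)/p₁}.
  lower = (p₁ − p₀)/p₁ = 0.26324 / 0.86201 ≈ 0.3054
  upper = min{1, (1 − p₀)/p₁} = 0.40123 / 0.86201 ≈ 0.4655

0.305 ≤ PN ≤ 0.465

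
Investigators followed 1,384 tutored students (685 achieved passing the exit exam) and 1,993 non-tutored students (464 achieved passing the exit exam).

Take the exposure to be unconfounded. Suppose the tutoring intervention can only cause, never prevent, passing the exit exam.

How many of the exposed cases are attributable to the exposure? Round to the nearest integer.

p₁ = P(outcome | exposed) = 685/1384 = 0.49494
p₀ = P(outcome | unexposed) = 464/1993 = 0.23281
PN = (p₁ − p₀)/p₁ = (0.49494 − 0.23281) / 0.49494 ≈ 0.52961.
Attributable cases ≈ PN × (exposed cases) = 0.52961 × 685 ≈ 362.78.

about 363 cases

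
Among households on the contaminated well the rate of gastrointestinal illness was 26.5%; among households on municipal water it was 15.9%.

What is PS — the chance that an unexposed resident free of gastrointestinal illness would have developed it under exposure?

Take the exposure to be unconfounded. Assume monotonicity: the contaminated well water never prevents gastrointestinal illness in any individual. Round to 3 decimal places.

p₁ = 0.265, p₀ = 0.159.
Under exogeneity and monotonicity, PS = (p₁ − p₀) / (1 − p₀).
PS = (0.265 − 0.159) / (1 − 0.159) = 0.106 / 0.841 ≈ 0.1260

PS ≈ 0.126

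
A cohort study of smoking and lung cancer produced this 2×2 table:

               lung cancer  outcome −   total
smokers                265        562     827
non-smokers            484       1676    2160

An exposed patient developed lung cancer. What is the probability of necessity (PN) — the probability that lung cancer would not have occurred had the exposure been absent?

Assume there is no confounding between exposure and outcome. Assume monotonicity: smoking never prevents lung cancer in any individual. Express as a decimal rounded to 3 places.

p₁ = P(outcome | exposed) = 265/827 = 0.32044
p₀ = P(outcome | unexposed) = 484/2160 = 0.22407
Under exogeneity and monotonicity, PN = (p₁ − p₀) / p₁.
PN = (0.32044 − 0.22407) / 0.32044 = 0.096361 / 0.32044 ≈ 0.3007

PN ≈ 0.301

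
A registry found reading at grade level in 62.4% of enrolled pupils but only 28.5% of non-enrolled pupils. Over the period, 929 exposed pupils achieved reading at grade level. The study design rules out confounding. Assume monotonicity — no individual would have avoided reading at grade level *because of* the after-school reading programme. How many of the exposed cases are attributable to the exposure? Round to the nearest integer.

p₁ = 0.624, p₀ = 0.285.
PN = (p₁ − p₀)/p₁ = (0.624 − 0.285) / 0.624 ≈ 0.54327.
Attributable cases ≈ PN × (exposed cases) = 0.54327 × 929 ≈ 504.70.

about 505 cases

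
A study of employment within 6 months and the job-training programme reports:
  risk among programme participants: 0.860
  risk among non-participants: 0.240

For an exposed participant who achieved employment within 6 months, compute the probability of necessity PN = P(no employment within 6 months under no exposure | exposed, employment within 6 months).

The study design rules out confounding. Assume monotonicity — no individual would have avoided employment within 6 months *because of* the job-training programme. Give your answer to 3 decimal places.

PN ≈ 0.721

Let p₁ = 0.86, p₀ = 0.24.
Under exogeneity and monotonicity, PN = (p₁ − p₀) / p₁.
PN = (0.86 − 0.24) / 0.86 = 0.62 / 0.86 ≈ 0.7209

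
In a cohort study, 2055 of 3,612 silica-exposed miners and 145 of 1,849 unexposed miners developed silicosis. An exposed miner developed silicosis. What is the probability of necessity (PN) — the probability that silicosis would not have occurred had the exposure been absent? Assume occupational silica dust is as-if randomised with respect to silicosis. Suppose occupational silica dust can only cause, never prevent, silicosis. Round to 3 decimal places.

PN ≈ 0.862

p₁ = P(outcome | exposed) = 2055/3612 = 0.56894
p₀ = P(outcome | unexposed) = 145/1849 = 0.078421
Under exogeneity and monotonicity, PN = (p₁ − p₀) / p₁.
PN = (0.56894 − 0.078421) / 0.56894 = 0.49052 / 0.56894 ≈ 0.8622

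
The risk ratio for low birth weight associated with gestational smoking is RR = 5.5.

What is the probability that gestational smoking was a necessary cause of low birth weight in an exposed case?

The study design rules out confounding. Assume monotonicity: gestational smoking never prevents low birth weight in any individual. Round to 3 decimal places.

PN ≈ 0.818

Under exogeneity and monotonicity, PN = (RR − 1) / RR = 1 − 1/RR.
PN = (5.5 − 1) / 5.5 = 4.5 / 5.5 ≈ 0.8182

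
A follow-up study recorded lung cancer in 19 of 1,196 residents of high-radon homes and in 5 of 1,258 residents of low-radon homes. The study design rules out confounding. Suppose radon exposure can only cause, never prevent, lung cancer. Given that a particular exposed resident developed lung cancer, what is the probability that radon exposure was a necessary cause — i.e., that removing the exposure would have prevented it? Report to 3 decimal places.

PN ≈ 0.750

p₁ = P(outcome | exposed) = 19/1196 = 0.015886
p₀ = P(outcome | unexposed) = 5/1258 = 0.0039746
Under exogeneity and monotonicity, PN = (p₁ − p₀) / p₁.
PN = (0.015886 − 0.0039746) / 0.015886 = 0.011912 / 0.015886 ≈ 0.7498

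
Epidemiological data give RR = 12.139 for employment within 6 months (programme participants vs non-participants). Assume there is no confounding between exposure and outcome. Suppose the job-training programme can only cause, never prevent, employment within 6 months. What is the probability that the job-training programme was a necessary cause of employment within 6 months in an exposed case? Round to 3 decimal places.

Under exogeneity and monotonicity, PN = (RR − 1) / RR = 1 − 1/RR.
PN = (12.139 − 1) / 12.139 = 11.14 / 12.139 ≈ 0.9176

PN ≈ 0.918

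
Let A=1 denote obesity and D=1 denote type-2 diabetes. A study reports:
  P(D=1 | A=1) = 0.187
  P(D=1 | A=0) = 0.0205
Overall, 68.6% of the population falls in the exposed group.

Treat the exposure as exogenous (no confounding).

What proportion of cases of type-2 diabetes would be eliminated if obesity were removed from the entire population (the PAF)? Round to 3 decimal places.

PAF ≈ 0.848

Let p₁ = 0.187, p₀ = 0.0205.
Overall risk P(Y=1) = π·p₁ + (1−π)·p₀ = 0.686×0.187 + 0.314×0.0205 = 0.13472.
Under exogeneity, PAF = [P(Y=1) − p₀] / P(Y=1).
PAF = (0.13472 − 0.0205) / 0.13472 ≈ 0.8478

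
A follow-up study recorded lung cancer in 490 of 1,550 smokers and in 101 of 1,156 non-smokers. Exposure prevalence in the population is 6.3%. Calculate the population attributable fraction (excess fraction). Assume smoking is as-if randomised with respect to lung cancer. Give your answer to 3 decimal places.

PAF ≈ 0.142

p₁ = P(outcome | exposed) = 490/1550 = 0.31613
p₀ = P(outcome | unexposed) = 101/1156 = 0.08737
Overall risk P(Y=1) = π·p₁ + (1−π)·p₀ = 0.063×0.31613 + 0.937×0.08737 = 0.10178.
Under exogeneity, PAF = [P(Y=1) − p₀] / P(Y=1).
PAF = (0.10178 − 0.08737) / 0.10178 ≈ 0.1416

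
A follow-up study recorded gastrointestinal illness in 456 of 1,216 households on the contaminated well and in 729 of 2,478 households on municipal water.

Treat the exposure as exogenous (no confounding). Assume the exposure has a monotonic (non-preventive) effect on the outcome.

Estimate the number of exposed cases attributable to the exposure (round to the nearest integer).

p₁ = P(outcome | exposed) = 456/1216 = 0.375
p₀ = P(outcome | unexposed) = 729/2478 = 0.29419
PN = (p₁ − p₀)/p₁ = (0.375 − 0.29419) / 0.375 ≈ 0.21550.
Attributable cases ≈ PN × (exposed cases) = 0.21550 × 456 ≈ 98.27.

about 98 cases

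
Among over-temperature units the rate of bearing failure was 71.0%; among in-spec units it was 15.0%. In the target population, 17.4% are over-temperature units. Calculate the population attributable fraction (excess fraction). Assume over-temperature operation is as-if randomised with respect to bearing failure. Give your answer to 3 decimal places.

p₁ = 0.71, p₀ = 0.15.
Overall risk P(Y=1) = π·p₁ + (1−π)·p₀ = 0.174×0.71 + 0.826×0.15 = 0.24744.
Under exogeneity, PAF = [P(Y=1) − p₀] / P(Y=1).
PAF = (0.24744 − 0.15) / 0.24744 ≈ 0.3938

PAF ≈ 0.394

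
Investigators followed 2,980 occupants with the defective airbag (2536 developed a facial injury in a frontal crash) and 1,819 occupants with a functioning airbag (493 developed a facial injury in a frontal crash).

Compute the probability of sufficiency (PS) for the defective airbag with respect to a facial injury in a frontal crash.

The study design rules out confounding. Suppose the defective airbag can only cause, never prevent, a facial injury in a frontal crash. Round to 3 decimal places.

p₁ = P(outcome | exposed) = 2536/2980 = 0.85101
p₀ = P(outcome | unexposed) = 493/1819 = 0.27103
Under exogeneity and monotonicity, PS = (p₁ − p₀) / (1 − p₀).
PS = (0.85101 − 0.27103) / (1 − 0.27103) = 0.57998 / 0.72897 ≈ 0.7956

PS ≈ 0.796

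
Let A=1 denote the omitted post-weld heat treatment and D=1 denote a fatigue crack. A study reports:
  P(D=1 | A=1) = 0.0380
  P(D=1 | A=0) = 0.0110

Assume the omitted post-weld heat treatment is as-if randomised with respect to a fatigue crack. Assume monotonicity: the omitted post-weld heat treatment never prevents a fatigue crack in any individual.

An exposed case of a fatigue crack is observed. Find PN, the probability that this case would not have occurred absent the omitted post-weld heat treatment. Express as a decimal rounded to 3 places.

PN ≈ 0.711

Let p₁ = 0.038, p₀ = 0.011.
Under exogeneity and monotonicity, PN = (p₁ − p₀) / p₁.
PN = (0.038 − 0.011) / 0.038 = 0.027 / 0.038 ≈ 0.7105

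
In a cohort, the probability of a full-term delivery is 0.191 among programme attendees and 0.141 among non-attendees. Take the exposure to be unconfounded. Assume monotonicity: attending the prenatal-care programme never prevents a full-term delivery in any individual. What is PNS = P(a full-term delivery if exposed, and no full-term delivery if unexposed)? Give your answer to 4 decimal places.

Let p₁ = 0.191, p₀ = 0.141.
Under exogeneity and monotonicity, PNS = p₁ − p₀.
PNS = 0.191 − 0.141 = 0.05

PNS ≈ 0.0500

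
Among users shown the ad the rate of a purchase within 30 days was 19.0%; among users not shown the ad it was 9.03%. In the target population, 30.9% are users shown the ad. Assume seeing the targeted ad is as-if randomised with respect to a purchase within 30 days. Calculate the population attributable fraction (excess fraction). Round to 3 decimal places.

p₁ = 0.19, p₀ = 0.0903.
Overall risk P(Y=1) = π·p₁ + (1−π)·p₀ = 0.309×0.19 + 0.691×0.0903 = 0.12111.
Under exogeneity, PAF = [P(Y=1) − p₀] / P(Y=1).
PAF = (0.12111 − 0.0903) / 0.12111 ≈ 0.2544

PAF ≈ 0.254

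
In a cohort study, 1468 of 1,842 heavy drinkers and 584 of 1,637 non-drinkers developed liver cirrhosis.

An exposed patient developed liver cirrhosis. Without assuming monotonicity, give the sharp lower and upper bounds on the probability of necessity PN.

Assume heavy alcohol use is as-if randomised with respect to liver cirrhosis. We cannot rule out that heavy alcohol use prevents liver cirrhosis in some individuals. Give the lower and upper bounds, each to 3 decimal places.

p₁ = P(outcome | exposed) = 1468/1842 = 0.79696
p₀ = P(outcome | unexposed) = 584/1637 = 0.35675
Under exogeneity alone the bounds on PN are max{0,(p₁−p₀)/p₁} ≤ PN ≤ min{1,(1−p₀)/p₁}.
  lower = (p₁ − p₀)/p₁ = 0.44021 / 0.79696 ≈ 0.5524
  upper = min{1, (1 − p₀)/p₁} = 0.64325 / 0.79696 ≈ 0.8071

0.552 ≤ PN ≤ 0.807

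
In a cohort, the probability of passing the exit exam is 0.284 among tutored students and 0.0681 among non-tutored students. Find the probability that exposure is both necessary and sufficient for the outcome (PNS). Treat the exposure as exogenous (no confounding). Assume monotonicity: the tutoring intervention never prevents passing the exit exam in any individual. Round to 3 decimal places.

PNS ≈ 0.216

Let p₁ = 0.284, p₀ = 0.0681.
Under exogeneity and monotonicity, PNS = p₁ − p₀.
PNS = 0.284 − 0.0681 = 0.2159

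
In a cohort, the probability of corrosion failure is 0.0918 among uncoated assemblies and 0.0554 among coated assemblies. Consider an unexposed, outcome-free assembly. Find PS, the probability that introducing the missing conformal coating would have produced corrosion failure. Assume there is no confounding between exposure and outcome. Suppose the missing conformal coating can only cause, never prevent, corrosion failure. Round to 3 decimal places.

Let p₁ = 0.0918, p₀ = 0.0554.
Under exogeneity and monotonicity, PS = (p₁ − p₀) / (1 − p₀).
PS = (0.0918 − 0.0554) / (1 − 0.0554) = 0.0364 / 0.9446 ≈ 0.0385

PS ≈ 0.039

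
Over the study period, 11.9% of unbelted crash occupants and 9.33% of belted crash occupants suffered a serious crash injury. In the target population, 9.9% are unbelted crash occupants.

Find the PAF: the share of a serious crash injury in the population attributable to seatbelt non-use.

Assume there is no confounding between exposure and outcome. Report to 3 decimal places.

PAF ≈ 0.027

p₁ = 0.119, p₀ = 0.0933.
Overall risk P(Y=1) = π·p₁ + (1−π)·p₀ = 0.099×0.119 + 0.901×0.0933 = 0.095844.
Under exogeneity, PAF = [P(Y=1) − p₀] / P(Y=1).
PAF = (0.095844 − 0.0933) / 0.095844 ≈ 0.0265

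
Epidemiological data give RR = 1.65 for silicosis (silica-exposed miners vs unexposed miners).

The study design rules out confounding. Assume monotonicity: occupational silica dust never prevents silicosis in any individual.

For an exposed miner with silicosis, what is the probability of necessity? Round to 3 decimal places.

PN ≈ 0.394

Under exogeneity and monotonicity, PN = (RR − 1) / RR = 1 − 1/RR.
PN = (1.65 − 1) / 1.65 = 0.65 / 1.65 ≈ 0.3939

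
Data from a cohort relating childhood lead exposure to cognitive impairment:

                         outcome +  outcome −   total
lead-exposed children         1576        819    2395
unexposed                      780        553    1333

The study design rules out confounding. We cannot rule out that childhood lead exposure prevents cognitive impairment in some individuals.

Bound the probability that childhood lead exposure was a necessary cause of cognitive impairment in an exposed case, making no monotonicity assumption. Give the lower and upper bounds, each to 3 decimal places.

p₁ = P(outcome | exposed) = 1576/2395 = 0.65804
p₀ = P(outcome | unexposed) = 780/1333 = 0.58515
Under exogeneity alone the bounds on PN are max{0,(p₁−p₀)/p₁} ≤ PN ≤ min{1,(1−p₀)/p₁}.
  lower = (p₁ − p₀)/p₁ = 0.072891 / 0.65804 ≈ 0.1108
  upper = min{1, (1 − p₀)/p₁} = 0.41485 / 0.65804 ≈ 0.6304

0.111 ≤ PN ≤ 0.630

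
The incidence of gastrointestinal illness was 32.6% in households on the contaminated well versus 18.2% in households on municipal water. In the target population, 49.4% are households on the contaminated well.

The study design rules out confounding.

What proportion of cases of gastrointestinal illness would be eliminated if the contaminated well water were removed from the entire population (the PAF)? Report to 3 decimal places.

p₁ = 0.326, p₀ = 0.182.
Overall risk P(Y=1) = π·p₁ + (1−π)·p₀ = 0.494×0.326 + 0.506×0.182 = 0.25314.
Under exogeneity, PAF = [P(Y=1) − p₀] / P(Y=1).
PAF = (0.25314 − 0.182) / 0.25314 ≈ 0.2810

PAF ≈ 0.281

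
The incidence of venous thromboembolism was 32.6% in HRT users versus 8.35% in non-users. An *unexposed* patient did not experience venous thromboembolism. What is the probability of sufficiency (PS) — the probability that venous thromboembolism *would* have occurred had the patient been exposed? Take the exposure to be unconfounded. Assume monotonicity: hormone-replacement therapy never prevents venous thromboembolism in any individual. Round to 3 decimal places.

PS ≈ 0.265

p₁ = 0.326, p₀ = 0.0835.
Under exogeneity and monotonicity, PS = (p₁ − p₀) / (1 − p₀).
PS = (0.326 − 0.0835) / (1 − 0.0835) = 0.2425 / 0.9165 ≈ 0.2646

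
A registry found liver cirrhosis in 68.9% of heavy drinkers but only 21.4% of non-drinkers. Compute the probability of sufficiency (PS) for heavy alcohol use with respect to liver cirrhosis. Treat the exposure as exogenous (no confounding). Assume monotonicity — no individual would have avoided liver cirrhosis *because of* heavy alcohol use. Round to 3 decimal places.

PS ≈ 0.604

p₁ = 0.689, p₀ = 0.214.
Under exogeneity and monotonicity, PS = (p₁ − p₀) / (1 − p₀).
PS = (0.689 − 0.214) / (1 − 0.214) = 0.475 / 0.786 ≈ 0.6043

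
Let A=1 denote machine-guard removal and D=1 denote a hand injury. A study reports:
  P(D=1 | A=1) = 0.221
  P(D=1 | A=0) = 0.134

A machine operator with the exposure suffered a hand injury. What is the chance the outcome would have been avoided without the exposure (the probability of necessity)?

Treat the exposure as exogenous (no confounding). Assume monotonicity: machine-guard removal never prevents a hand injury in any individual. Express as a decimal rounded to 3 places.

PN ≈ 0.394

Let p₁ = 0.221, p₀ = 0.134.
Under exogeneity and monotonicity, PN = (p₁ − p₀) / p₁.
PN = (0.221 − 0.134) / 0.221 = 0.087 / 0.221 ≈ 0.3937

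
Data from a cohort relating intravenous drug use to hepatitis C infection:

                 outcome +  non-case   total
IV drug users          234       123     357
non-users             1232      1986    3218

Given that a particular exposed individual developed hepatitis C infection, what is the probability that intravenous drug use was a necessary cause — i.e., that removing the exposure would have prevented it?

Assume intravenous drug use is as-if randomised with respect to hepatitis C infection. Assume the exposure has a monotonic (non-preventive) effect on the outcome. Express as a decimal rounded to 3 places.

p₁ = P(outcome | exposed) = 234/357 = 0.65546
p₀ = P(outcome | unexposed) = 1232/3218 = 0.38285
Under exogeneity and monotonicity, PN = (p₁ − p₀) / p₁.
PN = (0.65546 − 0.38285) / 0.65546 = 0.27262 / 0.65546 ≈ 0.4159

PN ≈ 0.416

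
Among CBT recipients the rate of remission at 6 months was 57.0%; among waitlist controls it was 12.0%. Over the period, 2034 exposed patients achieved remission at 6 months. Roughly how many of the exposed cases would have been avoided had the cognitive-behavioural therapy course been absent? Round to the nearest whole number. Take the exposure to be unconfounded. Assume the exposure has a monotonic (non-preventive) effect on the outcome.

about 1606 cases

p₁ = 0.57, p₀ = 0.12.
PN = (p₁ − p₀)/p₁ = (0.57 − 0.12) / 0.57 ≈ 0.78947.
Attributable cases ≈ PN × (exposed cases) = 0.78947 × 2034 ≈ 1605.79.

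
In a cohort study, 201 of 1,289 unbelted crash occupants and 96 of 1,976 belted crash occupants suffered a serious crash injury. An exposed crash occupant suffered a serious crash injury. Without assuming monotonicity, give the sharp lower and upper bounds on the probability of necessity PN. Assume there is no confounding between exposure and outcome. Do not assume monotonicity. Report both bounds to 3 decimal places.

0.688 ≤ PN ≤ 1.000

p₁ = P(outcome | exposed) = 201/1289 = 0.15593
p₀ = P(outcome | unexposed) = 96/1976 = 0.048583
Under exogeneity alone the bounds on PN are max{0,(p₁−p₀)/p₁} ≤ PN ≤ min{1,(1−p₀)/p₁}.
  lower = (p₁ − p₀)/p₁ = 0.10735 / 0.15593 ≈ 0.6884
  upper = min{1, (1 − p₀)/p₁} = 0.95142 / 0.15593 ≈ 6.1014 → capped at 1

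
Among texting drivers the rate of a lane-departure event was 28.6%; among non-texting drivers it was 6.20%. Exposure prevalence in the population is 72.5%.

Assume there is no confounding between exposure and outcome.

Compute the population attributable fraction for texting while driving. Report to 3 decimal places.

p₁ = 0.286, p₀ = 0.062.
Overall risk P(Y=1) = π·p₁ + (1−π)·p₀ = 0.725×0.286 + 0.275×0.062 = 0.2244.
Under exogeneity, PAF = [P(Y=1) − p₀] / P(Y=1).
PAF = (0.2244 − 0.062) / 0.2244 ≈ 0.7237

PAF ≈ 0.724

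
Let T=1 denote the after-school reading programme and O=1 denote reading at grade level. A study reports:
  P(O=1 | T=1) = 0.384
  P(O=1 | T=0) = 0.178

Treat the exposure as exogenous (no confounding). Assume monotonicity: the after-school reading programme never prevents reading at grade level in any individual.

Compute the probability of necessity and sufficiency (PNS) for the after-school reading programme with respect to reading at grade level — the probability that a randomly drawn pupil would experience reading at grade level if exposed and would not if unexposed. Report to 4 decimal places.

PNS ≈ 0.2060

Let p₁ = 0.384, p₀ = 0.178.
Under exogeneity and monotonicity, PNS = p₁ − p₀.
PNS = 0.384 − 0.178 = 0.206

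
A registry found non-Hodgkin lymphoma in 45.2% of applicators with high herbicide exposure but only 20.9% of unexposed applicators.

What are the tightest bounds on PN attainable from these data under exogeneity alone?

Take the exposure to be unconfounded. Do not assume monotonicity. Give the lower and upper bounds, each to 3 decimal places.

0.538 ≤ PN ≤ 1.000

p₁ = 0.452, p₀ = 0.209.
Under exogeneity alone the bounds on PN are max{0,(p₁−p₀)/p₁} ≤ PN ≤ min{1,(1−p₀)/p₁}.
  lower = (p₁ − p₀)/p₁ = 0.243 / 0.452 ≈ 0.5376
  upper = min{1, (1 − p₀)/p₁} = 0.791 / 0.452 ≈ 1.7500 → capped at 1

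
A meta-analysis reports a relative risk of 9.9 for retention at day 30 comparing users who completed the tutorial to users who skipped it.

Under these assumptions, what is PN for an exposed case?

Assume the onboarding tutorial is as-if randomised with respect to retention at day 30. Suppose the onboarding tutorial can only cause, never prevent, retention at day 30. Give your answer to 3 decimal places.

Under exogeneity and monotonicity, PN = (RR − 1) / RR = 1 − 1/RR.
PN = (9.9 − 1) / 9.9 = 8.9 / 9.9 ≈ 0.8990

PN ≈ 0.899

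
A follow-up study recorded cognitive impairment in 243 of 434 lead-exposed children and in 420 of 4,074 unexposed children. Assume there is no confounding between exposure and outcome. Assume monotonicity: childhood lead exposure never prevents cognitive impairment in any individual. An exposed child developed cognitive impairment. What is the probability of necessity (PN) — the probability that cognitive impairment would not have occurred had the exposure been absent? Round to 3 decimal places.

PN ≈ 0.816

p₁ = P(outcome | exposed) = 243/434 = 0.55991
p₀ = P(outcome | unexposed) = 420/4074 = 0.10309
Under exogeneity and monotonicity, PN = (p₁ − p₀) / p₁.
PN = (0.55991 − 0.10309) / 0.55991 = 0.45682 / 0.55991 ≈ 0.8159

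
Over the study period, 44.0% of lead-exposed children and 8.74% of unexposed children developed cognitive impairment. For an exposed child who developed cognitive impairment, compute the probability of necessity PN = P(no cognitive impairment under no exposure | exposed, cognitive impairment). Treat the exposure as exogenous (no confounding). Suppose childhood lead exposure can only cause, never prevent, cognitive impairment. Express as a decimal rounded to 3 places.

PN ≈ 0.801

p₁ = 0.44, p₀ = 0.0874.
Under exogeneity and monotonicity, PN = (p₁ − p₀) / p₁.
PN = (0.44 − 0.0874) / 0.44 = 0.3526 / 0.44 ≈ 0.8014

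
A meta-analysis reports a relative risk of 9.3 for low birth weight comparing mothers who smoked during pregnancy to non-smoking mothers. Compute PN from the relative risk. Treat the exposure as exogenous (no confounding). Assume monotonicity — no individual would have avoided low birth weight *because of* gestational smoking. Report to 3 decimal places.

PN ≈ 0.892

Under exogeneity and monotonicity, PN = (RR − 1) / RR = 1 − 1/RR.
PN = (9.3 − 1) / 9.3 = 8.3 / 9.3 ≈ 0.8925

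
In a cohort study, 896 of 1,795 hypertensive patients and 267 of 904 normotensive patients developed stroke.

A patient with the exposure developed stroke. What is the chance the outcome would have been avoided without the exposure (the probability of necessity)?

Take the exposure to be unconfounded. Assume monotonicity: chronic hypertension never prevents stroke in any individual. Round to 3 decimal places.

PN ≈ 0.408

p₁ = P(outcome | exposed) = 896/1795 = 0.49916
p₀ = P(outcome | unexposed) = 267/904 = 0.29535
Under exogeneity and monotonicity, PN = (p₁ − p₀) / p₁.
PN = (0.49916 − 0.29535) / 0.49916 = 0.20381 / 0.49916 ≈ 0.4083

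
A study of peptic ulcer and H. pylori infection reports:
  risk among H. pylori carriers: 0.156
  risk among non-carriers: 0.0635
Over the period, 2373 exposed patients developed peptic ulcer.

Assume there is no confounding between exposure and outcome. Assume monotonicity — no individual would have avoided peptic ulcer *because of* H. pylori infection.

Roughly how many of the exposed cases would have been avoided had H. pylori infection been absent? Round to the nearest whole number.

Let p₁ = 0.156, p₀ = 0.0635.
PN = (p₁ − p₀)/p₁ = (0.156 − 0.0635) / 0.156 ≈ 0.59295.
Attributable cases ≈ PN × (exposed cases) = 0.59295 × 2373 ≈ 1407.07.

about 1407 cases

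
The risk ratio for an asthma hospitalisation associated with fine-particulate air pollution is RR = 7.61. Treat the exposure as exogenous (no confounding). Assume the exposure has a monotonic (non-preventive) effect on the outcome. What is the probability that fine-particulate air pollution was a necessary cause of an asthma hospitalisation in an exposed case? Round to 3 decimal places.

PN ≈ 0.869

Under exogeneity and monotonicity, PN = (RR − 1) / RR = 1 − 1/RR.
PN = (7.61 − 1) / 7.61 = 6.61 / 7.61 ≈ 0.8686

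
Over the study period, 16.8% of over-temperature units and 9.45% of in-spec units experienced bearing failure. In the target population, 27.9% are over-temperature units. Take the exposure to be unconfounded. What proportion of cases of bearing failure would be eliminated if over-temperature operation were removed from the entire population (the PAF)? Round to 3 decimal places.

p₁ = 0.168, p₀ = 0.0945.
Overall risk P(Y=1) = π·p₁ + (1−π)·p₀ = 0.279×0.168 + 0.721×0.0945 = 0.11501.
Under exogeneity, PAF = [P(Y=1) − p₀] / P(Y=1).
PAF = (0.11501 − 0.0945) / 0.11501 ≈ 0.1783

PAF ≈ 0.178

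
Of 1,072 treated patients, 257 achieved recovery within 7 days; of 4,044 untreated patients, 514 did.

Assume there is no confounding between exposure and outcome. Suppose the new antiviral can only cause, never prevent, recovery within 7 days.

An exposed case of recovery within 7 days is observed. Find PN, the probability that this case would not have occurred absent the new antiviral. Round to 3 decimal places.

p₁ = P(outcome | exposed) = 257/1072 = 0.23974
p₀ = P(outcome | unexposed) = 514/4044 = 0.1271
Under exogeneity and monotonicity, PN = (p₁ − p₀) / p₁.
PN = (0.23974 − 0.1271) / 0.23974 = 0.11264 / 0.23974 ≈ 0.4698

PN ≈ 0.470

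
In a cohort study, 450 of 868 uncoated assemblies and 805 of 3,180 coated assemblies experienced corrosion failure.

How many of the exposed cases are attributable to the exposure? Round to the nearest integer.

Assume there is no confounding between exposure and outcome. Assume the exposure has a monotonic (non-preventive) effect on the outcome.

about 230 cases

p₁ = P(outcome | exposed) = 450/868 = 0.51843
p₀ = P(outcome | unexposed) = 805/3180 = 0.25314
PN = (p₁ − p₀)/p₁ = (0.51843 − 0.25314) / 0.51843 ≈ 0.51171.
Attributable cases ≈ PN × (exposed cases) = 0.51171 × 450 ≈ 230.27.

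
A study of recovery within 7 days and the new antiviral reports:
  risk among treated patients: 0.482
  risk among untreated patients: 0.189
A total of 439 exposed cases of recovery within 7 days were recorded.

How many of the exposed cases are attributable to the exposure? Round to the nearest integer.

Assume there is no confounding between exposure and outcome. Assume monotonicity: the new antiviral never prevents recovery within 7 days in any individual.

Let p₁ = 0.482, p₀ = 0.189.
PN = (p₁ − p₀)/p₁ = (0.482 − 0.189) / 0.482 ≈ 0.60788.
Attributable cases ≈ PN × (exposed cases) = 0.60788 × 439 ≈ 266.86.

about 267 cases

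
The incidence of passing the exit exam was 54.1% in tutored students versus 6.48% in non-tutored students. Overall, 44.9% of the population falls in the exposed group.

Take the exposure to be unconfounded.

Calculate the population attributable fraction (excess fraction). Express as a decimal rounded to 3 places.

p₁ = 0.541, p₀ = 0.0648.
Overall risk P(Y=1) = π·p₁ + (1−π)·p₀ = 0.449×0.541 + 0.551×0.0648 = 0.27861.
Under exogeneity, PAF = [P(Y=1) − p₀] / P(Y=1).
PAF = (0.27861 − 0.0648) / 0.27861 ≈ 0.7674

PAF ≈ 0.767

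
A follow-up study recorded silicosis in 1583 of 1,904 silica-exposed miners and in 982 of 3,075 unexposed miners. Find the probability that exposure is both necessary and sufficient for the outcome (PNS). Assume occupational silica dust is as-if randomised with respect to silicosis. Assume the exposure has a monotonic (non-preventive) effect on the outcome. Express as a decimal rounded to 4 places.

PNS ≈ 0.5121

p₁ = P(outcome | exposed) = 1583/1904 = 0.83141
p₀ = P(outcome | unexposed) = 982/3075 = 0.31935
Under exogeneity and monotonicity, PNS = p₁ − p₀.
PNS = 0.83141 − 0.31935 = 0.51206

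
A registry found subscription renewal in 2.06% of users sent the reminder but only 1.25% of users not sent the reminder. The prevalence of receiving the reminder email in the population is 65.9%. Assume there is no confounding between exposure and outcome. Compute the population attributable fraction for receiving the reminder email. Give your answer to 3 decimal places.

PAF ≈ 0.299

p₁ = 0.0206, p₀ = 0.0125.
Overall risk P(Y=1) = π·p₁ + (1−π)·p₀ = 0.659×0.0206 + 0.341×0.0125 = 0.017838.
Under exogeneity, PAF = [P(Y=1) − p₀] / P(Y=1).
PAF = (0.017838 − 0.0125) / 0.017838 ≈ 0.2992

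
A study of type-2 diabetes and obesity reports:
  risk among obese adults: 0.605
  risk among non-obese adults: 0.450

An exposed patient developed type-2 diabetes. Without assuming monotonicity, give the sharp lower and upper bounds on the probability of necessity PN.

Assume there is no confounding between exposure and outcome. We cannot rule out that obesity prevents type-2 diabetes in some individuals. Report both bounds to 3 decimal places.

0.256 ≤ PN ≤ 0.909

Let p₁ = 0.605, p₀ = 0.45.
Under exogeneity alone the bounds on PN are max{0,(p₁−p₀)/p₁} ≤ PN ≤ min{1,(1−p₀)/p₁}.
  lower = (p₁ − p₀)/p₁ = 0.155 / 0.605 ≈ 0.2562
  upper = min{1, (1 − p₀)/p₁} = 0.55 / 0.605 ≈ 0.9091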